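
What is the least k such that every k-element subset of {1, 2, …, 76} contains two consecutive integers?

39

Partition {1, …, 76} into 38 pairs: {1,2}, {3,4}, …, {75,76}.
Choosing 38 integers — say the 38 even numbers 2, 4, …, 76 — takes one from each pair and avoids the property.
Choosing 39 forces two into the same pair by pigeonhole, and those are consecutive. So 39.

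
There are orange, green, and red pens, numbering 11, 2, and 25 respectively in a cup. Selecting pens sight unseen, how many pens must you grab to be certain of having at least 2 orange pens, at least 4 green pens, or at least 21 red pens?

The worst case stops just short of every target: 1 orange, all 2 green, 20 red — 1 + 2 + 20 = 23 pens.
One more pen must push some ink color to its target, so 23 + 1 = 24.

24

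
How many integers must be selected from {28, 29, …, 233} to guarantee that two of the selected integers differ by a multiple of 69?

70

Use the pigeonhole principle on residue classes: group the integers by remainder mod 69; there are 69 residue classes, each nonempty in this range.
Choosing one from each class (69 integers) avoids any shared remainder.
One more choice must repeat a class, so two differ by a multiple of 69. Hence 69 + 1 = 70.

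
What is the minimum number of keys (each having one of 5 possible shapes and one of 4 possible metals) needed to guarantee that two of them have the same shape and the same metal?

21

There are 5 × 4 = 20 (shape, metal) combinations acting as pigeonholes.
With 20 keys we could place one in each, avoiding any repeat.
One more forces some (shape, metal) pair to hold 2, so 20 + 1 = 21.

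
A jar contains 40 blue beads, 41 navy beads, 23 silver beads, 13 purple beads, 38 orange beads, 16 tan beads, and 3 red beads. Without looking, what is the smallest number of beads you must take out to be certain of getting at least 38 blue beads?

172

The worst case draws every non-blue bead first: 41 + 23 + 13 + 38 + 16 + 3 = 134.
The next 38 draws are then forced to be blue, giving 134 + 38 = 172.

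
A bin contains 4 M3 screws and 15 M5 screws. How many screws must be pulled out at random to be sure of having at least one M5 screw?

The worst case draws every non-M5 screw first: 4.
The next draw is then forced to be M5, giving 4 + 1 = 5.

5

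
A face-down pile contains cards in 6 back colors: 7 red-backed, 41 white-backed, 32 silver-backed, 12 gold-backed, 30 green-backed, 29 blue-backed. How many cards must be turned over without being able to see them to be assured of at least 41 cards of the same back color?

In the worst case we take at most 40 of each back color, but all 7 red-backed, all 32 silver-backed, all 12 gold-backed, all 30 green-backed, and all 29 blue-backed (fewer than 40), giving 7 + 40 + 32 + 12 + 30 + 29 = 150.
One more card then forces some back color to 41, so 150 + 1 = 151.

151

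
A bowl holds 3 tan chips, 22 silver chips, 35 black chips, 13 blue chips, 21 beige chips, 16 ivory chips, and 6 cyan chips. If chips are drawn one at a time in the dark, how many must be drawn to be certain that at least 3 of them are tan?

To avoid tan chips as long as possible, exhaust the other 6 colors first.
The worst case draws every non-tan chip first: 22 + 35 + 13 + 21 + 16 + 6 = 113.
The next 3 draws are then forced to be tan, giving 113 + 3 = 116.

116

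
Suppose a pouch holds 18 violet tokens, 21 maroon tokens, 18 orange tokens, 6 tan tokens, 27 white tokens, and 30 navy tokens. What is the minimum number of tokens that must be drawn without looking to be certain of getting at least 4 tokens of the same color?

The worst case takes 3 tokens of each color without reaching 4 of any: 6 × 3 = 18.
The next token must bring some color to 4, so 18 + 1 = 19.

19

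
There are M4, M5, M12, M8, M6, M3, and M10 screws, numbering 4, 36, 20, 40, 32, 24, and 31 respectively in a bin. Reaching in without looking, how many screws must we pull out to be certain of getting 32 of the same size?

Treat the 7 sizes as pigeonholes.
In the worst case we take at most 31 of each size, but all 4 M4, all 20 M12, and all 24 M3 (fewer than 31), giving 4 + 31 + 20 + 31 + 31 + 24 + 31 = 172.
One more screw then forces some size to 32, so 172 + 1 = 173.

173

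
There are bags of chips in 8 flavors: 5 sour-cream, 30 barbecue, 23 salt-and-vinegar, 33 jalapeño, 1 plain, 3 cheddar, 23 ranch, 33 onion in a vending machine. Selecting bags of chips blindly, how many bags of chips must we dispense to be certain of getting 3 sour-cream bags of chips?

The worst case draws every non-sour-cream bag of chips first: 30 + 23 + 33 + 1 + 3 + 23 + 33 = 146.
The next 3 draws are then forced to be sour-cream, giving 146 + 3 = 149.

149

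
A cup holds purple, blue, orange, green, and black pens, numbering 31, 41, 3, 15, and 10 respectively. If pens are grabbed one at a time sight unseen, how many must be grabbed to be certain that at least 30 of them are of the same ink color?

87

Treat the 5 ink colors as pigeonholes.
In the worst case we take at most 29 of each ink color, but all 3 orange, all 15 green, and all 10 black (fewer than 29), giving 29 + 29 + 3 + 15 + 10 = 86.
One more pen then forces some ink color to 30, so 86 + 1 = 87.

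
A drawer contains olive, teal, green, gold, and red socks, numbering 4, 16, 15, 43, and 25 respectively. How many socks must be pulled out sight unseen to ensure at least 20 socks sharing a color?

In the worst case we take at most 19 of each color, but all 4 olive, all 16 teal, and all 15 green (fewer than 19), giving 4 + 16 + 15 + 19 + 19 = 73.
One more sock then forces some color to 20, so 73 + 1 = 74.

74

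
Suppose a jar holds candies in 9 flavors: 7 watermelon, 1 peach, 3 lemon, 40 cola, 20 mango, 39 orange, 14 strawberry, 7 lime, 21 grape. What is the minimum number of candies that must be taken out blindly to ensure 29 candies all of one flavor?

130

In the worst case we take at most 28 of each flavor, but all 7 watermelon, all 1 peach, all 3 lemon, all 20 mango, all 14 strawberry, all 7 lime, and all 21 grape (fewer than 28), giving 7 + 1 + 3 + 28 + 20 + 28 + 14 + 7 + 21 = 129.
One more candy then forces some flavor to 29, so 129 + 1 = 130.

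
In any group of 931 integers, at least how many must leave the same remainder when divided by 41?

The 931 integers fall into 41 residue classes modulo 41.
If each of the 41 residue classes modulo 41 held at most 22, the total would be at most 41 × 22 = 902 < 931, a contradiction.
So at least one holds ⌈931/41⌉ = 23.

23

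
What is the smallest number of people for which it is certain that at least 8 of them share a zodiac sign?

There are 12 zodiac signs acting as pigeonholes.
With 12 × 7 = 84 people we could place exactly 7 in each, with no class reaching 8.
One more forces some class to hold 8, so 84 + 1 = 85.

85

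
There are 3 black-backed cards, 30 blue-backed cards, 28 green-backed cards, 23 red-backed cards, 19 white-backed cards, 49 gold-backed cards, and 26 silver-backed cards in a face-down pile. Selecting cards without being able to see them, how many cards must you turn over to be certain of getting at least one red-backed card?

The worst case draws every non-red-backed card first: 3 + 30 + 28 + 19 + 49 + 26 = 155.
The next draw is then forced to be red-backed, giving 155 + 1 = 156.

156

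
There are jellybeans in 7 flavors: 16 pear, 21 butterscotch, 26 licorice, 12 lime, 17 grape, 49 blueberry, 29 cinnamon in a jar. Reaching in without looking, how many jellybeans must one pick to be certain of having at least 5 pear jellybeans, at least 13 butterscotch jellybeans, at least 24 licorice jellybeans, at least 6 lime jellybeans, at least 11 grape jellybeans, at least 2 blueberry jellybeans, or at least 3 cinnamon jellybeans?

58

The worst case stops just short of every target: 4 pear, 12 butterscotch, 23 licorice, 5 lime, 10 grape, 1 blueberry, 2 cinnamon — 4 + 12 + 23 + 5 + 10 + 1 + 2 = 57 jellybeans.
One more jellybean must push some flavor to its target, so 57 + 1 = 58.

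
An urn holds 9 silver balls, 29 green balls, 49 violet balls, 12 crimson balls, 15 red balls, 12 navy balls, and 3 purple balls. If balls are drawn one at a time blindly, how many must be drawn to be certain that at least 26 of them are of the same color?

102

In the worst case we take at most 25 of each color, but all 9 silver, all 12 crimson, all 15 red, all 12 navy, and all 3 purple (fewer than 25), giving 9 + 25 + 25 + 12 + 15 + 12 + 3 = 101.
One more ball then forces some color to 26, so 101 + 1 = 102.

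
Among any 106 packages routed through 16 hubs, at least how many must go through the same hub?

The 106 packages fall into 16 hubs.
If each of the 16 hubs held at most 6, the total would be at most 16 × 6 = 96 < 106, a contradiction.
So at least one holds ⌈106/16⌉ = 7.

7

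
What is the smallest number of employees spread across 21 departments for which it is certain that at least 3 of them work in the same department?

There are 21 departments acting as pigeonholes.
With 21 × 2 = 42 employees we could place exactly 2 in each, with no class reaching 3.
One more forces some class to hold 3, so 42 + 1 = 43.

43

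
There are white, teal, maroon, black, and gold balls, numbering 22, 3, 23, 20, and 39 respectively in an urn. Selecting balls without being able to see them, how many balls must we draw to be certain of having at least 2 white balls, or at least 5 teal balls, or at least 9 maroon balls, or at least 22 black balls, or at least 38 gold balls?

70

The worst case stops just short of every target: 1 white, all 3 teal, 8 maroon, all 20 black, 37 gold — 1 + 3 + 8 + 20 + 37 = 69 balls.
One more ball must push some color to its target, so 69 + 1 = 70.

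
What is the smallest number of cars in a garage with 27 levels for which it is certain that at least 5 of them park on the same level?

109

There are 27 levels acting as pigeonholes.
With 27 × 4 = 108 cars we could place exactly 4 in each, with no class reaching 5.
One more forces some class to hold 5, so 108 + 1 = 109.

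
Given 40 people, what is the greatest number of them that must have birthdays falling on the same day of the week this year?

There are 7 days of the week, which serve as the pigeonholes.
If each of the 7 days of the week held at most 5, the total would be at most 7 × 5 = 35 < 40, a contradiction.
So at least one holds ⌈40/7⌉ = 6.

6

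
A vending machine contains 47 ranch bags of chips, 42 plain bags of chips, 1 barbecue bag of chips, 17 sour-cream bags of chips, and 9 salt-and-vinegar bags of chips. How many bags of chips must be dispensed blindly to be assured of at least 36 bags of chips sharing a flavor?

98

In the worst case we take at most 35 of each flavor, but all 1 barbecue, all 17 sour-cream, and all 9 salt-and-vinegar (fewer than 35), giving 35 + 35 + 1 + 17 + 9 = 97.
One more bag of chips then forces some flavor to 36, so 97 + 1 = 98.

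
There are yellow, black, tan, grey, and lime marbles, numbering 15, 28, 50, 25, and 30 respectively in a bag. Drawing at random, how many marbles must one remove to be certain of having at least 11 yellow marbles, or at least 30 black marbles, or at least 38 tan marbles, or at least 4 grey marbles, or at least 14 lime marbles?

92

Each of the 5 colors has its own threshold; avoid all of them simultaneously.
The worst case stops just short of every target: 10 yellow, all 28 black, 37 tan, 3 grey, 13 lime — 10 + 28 + 37 + 3 + 13 = 91 marbles.
One more marble must push some color to its target, so 91 + 1 = 92.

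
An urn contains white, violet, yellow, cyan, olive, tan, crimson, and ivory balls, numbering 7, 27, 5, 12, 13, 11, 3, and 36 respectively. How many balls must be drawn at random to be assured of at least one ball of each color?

The hardest color to obtain is crimson: we could draw every other ball first — 114 − 3 = 111 balls — without a single crimson one.
The next draw must be crimson, so 111 + 1 = 112.

112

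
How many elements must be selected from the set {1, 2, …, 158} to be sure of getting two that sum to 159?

Partition {1, …, 158} into 79 pairs: {1,158}, {2,157}, …, {79,80}.
Choosing 79 integers — say the integers 1 through 79 — takes one from each pair and avoids the property.
Choosing 80 forces two into the same pair by pigeonhole, and those sum to 159. So 80.

80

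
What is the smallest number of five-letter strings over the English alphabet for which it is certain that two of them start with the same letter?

27

There are 26 possible first letters acting as pigeonholes.
With 26 five-letter strings over the English alphabet we could place one in each, avoiding any repeat.
One more forces some class to hold 2, so 26 + 1 = 27.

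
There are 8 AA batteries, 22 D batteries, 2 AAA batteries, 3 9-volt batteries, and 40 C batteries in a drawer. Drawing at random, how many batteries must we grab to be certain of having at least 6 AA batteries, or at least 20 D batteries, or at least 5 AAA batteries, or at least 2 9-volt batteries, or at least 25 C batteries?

The worst case stops just short of every target: 5 AA, 19 D, all 2 AAA, 1 9-volt, 24 C — 5 + 19 + 2 + 1 + 24 = 51 batteries.
One more battery must push some type to its target, so 51 + 1 = 52.

52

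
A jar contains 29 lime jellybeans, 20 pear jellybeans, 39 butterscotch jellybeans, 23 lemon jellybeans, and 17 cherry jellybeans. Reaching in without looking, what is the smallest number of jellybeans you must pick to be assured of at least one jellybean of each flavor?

The hardest flavor to obtain is cherry: we could draw every other jellybean first — 128 − 17 = 111 jellybeans — without a single cherry one.
The next draw must be cherry, so 111 + 1 = 112.

112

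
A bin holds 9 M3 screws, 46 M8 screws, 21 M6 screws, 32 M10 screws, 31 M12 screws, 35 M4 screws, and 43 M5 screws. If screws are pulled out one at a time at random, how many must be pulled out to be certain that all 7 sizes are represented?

209

The hardest size to obtain is M3: we could draw every other screw first — 217 − 9 = 208 screws — without a single M3 one.
The next draw must be M3, so 208 + 1 = 209.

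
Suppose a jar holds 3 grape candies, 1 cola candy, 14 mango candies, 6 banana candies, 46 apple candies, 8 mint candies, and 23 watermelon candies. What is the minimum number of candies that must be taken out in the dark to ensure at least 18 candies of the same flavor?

67

In the worst case we take at most 17 of each flavor, but all 3 grape, all 1 cola, all 14 mango, all 6 banana, and all 8 mint (fewer than 17), giving 3 + 1 + 14 + 6 + 17 + 8 + 17 = 66.
One more candy then forces some flavor to 18, so 66 + 1 = 67.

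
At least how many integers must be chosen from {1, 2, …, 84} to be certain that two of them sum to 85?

43

Partition {1, …, 84} into 42 pairs: {1,84}, {2,83}, …, {42,43}.
Choosing 42 integers — say the integers 1 through 42 — takes one from each pair and avoids the property.
Choosing 43 forces two into the same pair by pigeonhole, and those sum to 85. So 43.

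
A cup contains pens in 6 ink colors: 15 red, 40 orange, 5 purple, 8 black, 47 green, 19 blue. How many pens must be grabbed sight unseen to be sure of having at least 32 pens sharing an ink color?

In the worst case we take at most 31 of each ink color, but all 15 red, all 5 purple, all 8 black, and all 19 blue (fewer than 31), giving 15 + 31 + 5 + 8 + 31 + 19 = 109.
One more pen then forces some ink color to 32, so 109 + 1 = 110.

110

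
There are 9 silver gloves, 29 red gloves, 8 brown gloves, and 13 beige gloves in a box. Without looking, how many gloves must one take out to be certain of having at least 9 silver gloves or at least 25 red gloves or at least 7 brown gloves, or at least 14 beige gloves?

The worst case stops just short of every target: 8 silver, 24 red, 6 brown, 13 beige — 8 + 24 + 6 + 13 = 51 gloves.
One more glove must push some color to its target, so 51 + 1 = 52.

52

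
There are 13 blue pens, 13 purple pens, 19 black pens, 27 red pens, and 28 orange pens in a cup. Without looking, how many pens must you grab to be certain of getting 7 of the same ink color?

Treat the 5 ink colors as pigeonholes.
The worst case takes 6 pens of each ink color without reaching 7 of any: 5 × 6 = 30.
The next pen must bring some ink color to 7, so 30 + 1 = 31.

31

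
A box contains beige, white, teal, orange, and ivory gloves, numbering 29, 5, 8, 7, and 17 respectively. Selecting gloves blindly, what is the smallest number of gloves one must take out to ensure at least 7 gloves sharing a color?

In the worst case we take at most 6 of each color, but all 5 white (fewer than 6), giving 6 + 5 + 6 + 6 + 6 = 29.
One more glove then forces some color to 7, so 29 + 1 = 30.

30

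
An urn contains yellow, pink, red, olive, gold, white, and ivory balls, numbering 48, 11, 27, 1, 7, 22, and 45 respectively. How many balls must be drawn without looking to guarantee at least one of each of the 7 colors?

The hardest color to obtain is olive: we could draw every other ball first — 161 − 1 = 160 balls — without a single olive one.
The next draw must be olive, so 160 + 1 = 161.

161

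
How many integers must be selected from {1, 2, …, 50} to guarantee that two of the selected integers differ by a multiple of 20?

Use the pigeonhole principle on residue classes: group the integers by remainder mod 20; there are 20 residue classes, each nonempty in this range.
Choosing one from each class (20 integers) avoids any shared remainder.
One more choice must repeat a class, so two differ by a multiple of 20. Hence 20 + 1 = 21.

21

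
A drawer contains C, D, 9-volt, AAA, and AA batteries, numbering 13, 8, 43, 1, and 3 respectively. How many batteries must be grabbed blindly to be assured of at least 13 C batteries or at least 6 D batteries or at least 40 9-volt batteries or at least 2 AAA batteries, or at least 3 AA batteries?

The worst case stops just short of every target: 12 C, 5 D, 39 9-volt, 1 AAA, 2 AA — 12 + 5 + 39 + 1 + 2 = 59 batteries.
One more battery must push some type to its target, so 59 + 1 = 60.

60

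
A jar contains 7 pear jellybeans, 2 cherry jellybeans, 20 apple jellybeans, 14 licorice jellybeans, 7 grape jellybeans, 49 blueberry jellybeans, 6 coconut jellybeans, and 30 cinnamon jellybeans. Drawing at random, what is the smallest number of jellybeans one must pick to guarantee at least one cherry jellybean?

134

The worst case draws every non-cherry jellybean first: 7 + 20 + 14 + 7 + 49 + 6 + 30 = 133.
The next draw is then forced to be cherry, giving 133 + 1 = 134.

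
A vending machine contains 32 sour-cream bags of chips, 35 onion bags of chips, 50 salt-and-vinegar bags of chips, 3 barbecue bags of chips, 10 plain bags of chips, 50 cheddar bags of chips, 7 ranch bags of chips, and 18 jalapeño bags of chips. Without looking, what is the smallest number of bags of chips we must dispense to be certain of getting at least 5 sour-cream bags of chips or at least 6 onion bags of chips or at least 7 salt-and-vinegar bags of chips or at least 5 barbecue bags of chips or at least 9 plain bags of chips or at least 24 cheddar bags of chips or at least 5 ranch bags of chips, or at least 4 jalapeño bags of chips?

57

The worst case stops just short of every target: 4 sour-cream, 5 onion, 6 salt-and-vinegar, all 3 barbecue, 8 plain, 23 cheddar, 4 ranch, 3 jalapeño — 4 + 5 + 6 + 3 + 8 + 23 + 4 + 3 = 56 bags of chips.
One more bag of chips must push some flavor to its target, so 56 + 1 = 57.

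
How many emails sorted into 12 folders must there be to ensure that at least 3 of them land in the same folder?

25

There are 12 folders acting as pigeonholes.
With 12 × 2 = 24 emails we could place exactly 2 in each, with no class reaching 3.
One more forces some class to hold 3, so 24 + 1 = 25.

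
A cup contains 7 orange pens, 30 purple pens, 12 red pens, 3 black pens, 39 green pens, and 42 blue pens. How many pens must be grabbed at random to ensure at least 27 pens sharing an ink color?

101

In the worst case we take at most 26 of each ink color, but all 7 orange, all 12 red, and all 3 black (fewer than 26), giving 7 + 26 + 12 + 3 + 26 + 26 = 100.
One more pen then forces some ink color to 27, so 100 + 1 = 101.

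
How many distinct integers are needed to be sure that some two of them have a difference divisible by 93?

94

Two integers differ by a multiple of 93 exactly when they share a remainder mod 93.
There are 93 residue classes mod 93, so 93 integers can all lie in distinct classes.
One more integer must repeat a residue, giving a difference divisible by 93. So n = 93 + 1 = 94.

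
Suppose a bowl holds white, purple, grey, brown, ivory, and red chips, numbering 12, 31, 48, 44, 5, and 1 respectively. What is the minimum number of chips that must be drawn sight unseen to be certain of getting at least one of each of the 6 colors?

141

The hardest color to obtain is red: we could draw every other chip first — 141 − 1 = 140 chips — without a single red one.
The next draw must be red, so 140 + 1 = 141.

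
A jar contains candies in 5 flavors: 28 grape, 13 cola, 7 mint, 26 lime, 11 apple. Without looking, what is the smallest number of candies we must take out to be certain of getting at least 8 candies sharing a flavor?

The worst case takes 7 candies of each flavor without reaching 8 of any: 5 × 7 = 35.
The next candy must bring some flavor to 8, so 35 + 1 = 36.

36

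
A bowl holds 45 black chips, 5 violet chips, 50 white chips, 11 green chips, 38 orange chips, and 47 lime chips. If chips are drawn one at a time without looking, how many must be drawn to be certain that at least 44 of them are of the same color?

In the worst case we take at most 43 of each color, but all 5 violet, all 11 green, and all 38 orange (fewer than 43), giving 43 + 5 + 43 + 11 + 38 + 43 = 183.
One more chip then forces some color to 44, so 183 + 1 = 184.

184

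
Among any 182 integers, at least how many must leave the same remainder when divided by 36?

6

If each of the 36 residue classes modulo 36 held at most 5, the total would be at most 36 × 5 = 180 < 182, a contradiction.
So at least one holds ⌈182/36⌉ = 6.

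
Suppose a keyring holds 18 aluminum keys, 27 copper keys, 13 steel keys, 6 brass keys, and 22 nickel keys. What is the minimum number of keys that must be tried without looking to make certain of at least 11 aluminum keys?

79

The worst case draws every non-aluminum key first: 27 + 13 + 6 + 22 = 68.
The next 11 draws are then forced to be aluminum, giving 68 + 11 = 79.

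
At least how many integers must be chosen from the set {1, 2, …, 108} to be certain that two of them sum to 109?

Partition {1, …, 108} into 54 pairs: {1,108}, {2,107}, …, {54,55}.
Choosing 54 integers — say the integers 1 through 54 — takes one from each pair and avoids the property.
Choosing 55 forces two into the same pair by pigeonhole, and those sum to 109. So 55.

55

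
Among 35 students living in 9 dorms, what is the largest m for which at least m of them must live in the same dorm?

4

If each of the 9 dorms held at most 3, the total would be at most 9 × 3 = 27 < 35, a contradiction.
So at least one holds ⌈35/9⌉ = 4.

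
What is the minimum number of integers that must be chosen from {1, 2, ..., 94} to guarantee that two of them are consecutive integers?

48

Partition {1, …, 94} into 47 pairs: {1,2}, {3,4}, …, {93,94}.
Choosing 47 integers — say the 47 even numbers 2, 4, …, 94 — takes one from each pair and avoids the property.
Choosing 48 forces two into the same pair by pigeonhole, and those are consecutive. So 48.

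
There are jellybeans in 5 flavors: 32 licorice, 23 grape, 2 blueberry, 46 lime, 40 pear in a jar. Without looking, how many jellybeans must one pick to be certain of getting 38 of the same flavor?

132

In the worst case we take at most 37 of each flavor, but all 32 licorice, all 23 grape, and all 2 blueberry (fewer than 37), giving 32 + 23 + 2 + 37 + 37 = 131.
One more jellybean then forces some flavor to 38, so 131 + 1 = 132.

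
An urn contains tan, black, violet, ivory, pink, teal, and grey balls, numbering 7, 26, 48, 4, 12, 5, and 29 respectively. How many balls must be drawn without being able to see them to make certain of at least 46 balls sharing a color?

Treat the 7 colors as pigeonholes.
In the worst case we take at most 45 of each color, but all 7 tan, all 26 black, all 4 ivory, all 12 pink, all 5 teal, and all 29 grey (fewer than 45), giving 7 + 26 + 45 + 4 + 12 + 5 + 29 = 128.
One more ball then forces some color to 46, so 128 + 1 = 129.

129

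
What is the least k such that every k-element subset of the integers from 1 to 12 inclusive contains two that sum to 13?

7

Partition {1, …, 12} into 6 pairs: {1,12}, {2,11}, …, {6,7}.
Choosing 6 integers — say the integers 1 through 6 — takes one from each pair and avoids the property.
Choosing 7 forces two into the same pair by pigeonhole, and those sum to 13. So 7.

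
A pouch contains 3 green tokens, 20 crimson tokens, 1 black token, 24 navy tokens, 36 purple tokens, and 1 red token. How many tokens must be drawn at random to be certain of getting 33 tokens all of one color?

82

Treat the 6 colors as pigeonholes.
In the worst case we take at most 32 of each color, but all 3 green, all 20 crimson, all 1 black, all 24 navy, and all 1 red (fewer than 32), giving 3 + 20 + 1 + 24 + 32 + 1 = 81.
One more token then forces some color to 33, so 81 + 1 = 82.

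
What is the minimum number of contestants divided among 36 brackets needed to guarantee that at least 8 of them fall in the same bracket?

There are 36 brackets acting as pigeonholes.
With 36 × 7 = 252 contestants we could place exactly 7 in each, with no class reaching 8.
One more forces some class to hold 8, so 252 + 1 = 253.

253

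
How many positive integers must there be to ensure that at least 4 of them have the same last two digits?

301

There are 100 possible two-digit endings acting as pigeonholes.
With 100 × 3 = 300 positive integers we could place exactly 3 in each, with no class reaching 4.
One more forces some class to hold 4, so 300 + 1 = 301.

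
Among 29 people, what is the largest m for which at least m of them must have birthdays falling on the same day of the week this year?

The 29 people fall into 7 days of the week.
If each of the 7 days of the week held at most 4, the total would be at most 7 × 4 = 28 < 29, a contradiction.
So at least one holds ⌈29/7⌉ = 5.

5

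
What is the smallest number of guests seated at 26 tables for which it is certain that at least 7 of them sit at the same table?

There are 26 tables acting as pigeonholes.
With 26 × 6 = 156 guests we could place exactly 6 in each, with no class reaching 7.
One more forces some class to hold 7, so 156 + 1 = 157.

157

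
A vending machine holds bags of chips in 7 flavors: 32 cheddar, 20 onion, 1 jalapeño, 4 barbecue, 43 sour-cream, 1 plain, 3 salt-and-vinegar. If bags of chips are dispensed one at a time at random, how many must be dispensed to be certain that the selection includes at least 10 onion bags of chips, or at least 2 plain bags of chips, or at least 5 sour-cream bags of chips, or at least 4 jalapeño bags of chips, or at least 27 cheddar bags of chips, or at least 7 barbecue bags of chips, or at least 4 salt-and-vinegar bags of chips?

49

The worst case stops just short of every target: 26 cheddar, 9 onion, all 1 jalapeño, all 4 barbecue, 4 sour-cream, 1 plain, 3 salt-and-vinegar — 26 + 9 + 1 + 4 + 4 + 1 + 3 = 48 bags of chips.
One more bag of chips must push some flavor to its target, so 48 + 1 = 49.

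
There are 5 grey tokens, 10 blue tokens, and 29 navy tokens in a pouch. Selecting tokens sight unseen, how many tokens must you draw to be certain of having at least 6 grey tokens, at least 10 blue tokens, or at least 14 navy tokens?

Each of the 3 colors has its own threshold; avoid all of them simultaneously.
The worst case stops just short of every target: 5 grey, 9 blue, 13 navy — 5 + 9 + 13 = 27 tokens.
One more token must push some color to its target, so 27 + 1 = 28.

28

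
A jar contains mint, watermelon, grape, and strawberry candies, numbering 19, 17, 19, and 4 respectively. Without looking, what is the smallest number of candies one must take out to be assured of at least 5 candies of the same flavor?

17

The worst case takes 4 candies of each flavor without reaching 5 of any: 4 × 4 = 16.
The next candy must bring some flavor to 5, so 16 + 1 = 17.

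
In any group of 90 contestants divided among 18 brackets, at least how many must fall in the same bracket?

If each of the 18 brackets held at most 4, the total would be at most 18 × 4 = 72 < 90, a contradiction.
So at least one holds ⌈90/18⌉ = 5.

5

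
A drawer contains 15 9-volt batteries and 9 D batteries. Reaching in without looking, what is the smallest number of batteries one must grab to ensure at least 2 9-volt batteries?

11

The worst case draws every non-9-volt battery first: 9.
The next 2 draws are then forced to be 9-volt, giving 9 + 2 = 11.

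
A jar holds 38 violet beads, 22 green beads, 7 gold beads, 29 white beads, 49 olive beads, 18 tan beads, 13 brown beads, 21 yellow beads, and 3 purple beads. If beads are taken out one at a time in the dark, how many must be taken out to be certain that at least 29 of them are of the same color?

Treat the 9 colors as pigeonholes.
In the worst case we take at most 28 of each color, but all 22 green, all 7 gold, all 18 tan, all 13 brown, all 21 yellow, and all 3 purple (fewer than 28), giving 28 + 22 + 7 + 28 + 28 + 18 + 13 + 21 + 3 = 168.
One more bead then forces some color to 29, so 168 + 1 = 169.

169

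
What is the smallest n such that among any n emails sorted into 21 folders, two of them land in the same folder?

22

There are 21 folders acting as pigeonholes.
With 21 emails we could place one in each, avoiding any repeat.
One more forces some class to hold 2, so 21 + 1 = 22.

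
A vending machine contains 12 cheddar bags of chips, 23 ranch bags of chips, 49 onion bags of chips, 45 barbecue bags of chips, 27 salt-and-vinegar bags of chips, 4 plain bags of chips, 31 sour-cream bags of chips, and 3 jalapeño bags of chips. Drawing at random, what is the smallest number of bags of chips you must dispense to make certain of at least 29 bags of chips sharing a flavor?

154

Treat the 8 flavors as pigeonholes.
In the worst case we take at most 28 of each flavor, but all 12 cheddar, all 23 ranch, all 27 salt-and-vinegar, all 4 plain, and all 3 jalapeño (fewer than 28), giving 12 + 23 + 28 + 28 + 27 + 4 + 28 + 3 = 153.
One more bag of chips then forces some flavor to 29, so 153 + 1 = 154.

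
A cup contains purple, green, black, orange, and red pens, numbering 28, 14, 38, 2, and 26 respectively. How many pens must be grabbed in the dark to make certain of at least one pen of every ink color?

107

The hardest ink color to obtain is orange: we could draw every other pen first — 108 − 2 = 106 pens — without a single orange one.
The next draw must be orange, so 106 + 1 = 107.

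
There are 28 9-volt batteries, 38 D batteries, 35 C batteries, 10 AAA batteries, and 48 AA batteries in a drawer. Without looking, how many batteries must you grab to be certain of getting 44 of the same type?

155

Treat the 5 types as pigeonholes.
In the worst case we take at most 43 of each type, but all 28 9-volt, all 38 D, all 35 C, and all 10 AAA (fewer than 43), giving 28 + 38 + 35 + 10 + 43 = 154.
One more battery then forces some type to 44, so 154 + 1 = 155.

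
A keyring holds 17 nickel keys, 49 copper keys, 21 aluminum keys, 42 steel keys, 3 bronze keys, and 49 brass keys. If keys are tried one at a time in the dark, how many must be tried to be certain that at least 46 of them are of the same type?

174

In the worst case we take at most 45 of each type, but all 17 nickel, all 21 aluminum, all 42 steel, and all 3 bronze (fewer than 45), giving 17 + 45 + 21 + 42 + 3 + 45 = 173.
One more key then forces some type to 46, so 173 + 1 = 174.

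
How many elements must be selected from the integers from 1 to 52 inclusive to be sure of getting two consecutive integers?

Partition {1, …, 52} into 26 pairs: {1,2}, {3,4}, …, {51,52}.
Choosing 26 integers — say the 26 even numbers 2, 4, …, 52 — takes one from each pair and avoids the property.
Choosing 27 forces two into the same pair by pigeonhole, and those are consecutive. So 27.

27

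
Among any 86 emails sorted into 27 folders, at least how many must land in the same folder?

4

If each of the 27 folders held at most 3, the total would be at most 27 × 3 = 81 < 86, a contradiction.
So at least one holds ⌈86/27⌉ = 4.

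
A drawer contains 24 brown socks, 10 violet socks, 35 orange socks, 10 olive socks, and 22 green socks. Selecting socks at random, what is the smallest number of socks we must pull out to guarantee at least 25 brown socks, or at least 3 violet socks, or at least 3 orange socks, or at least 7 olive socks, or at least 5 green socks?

The worst case stops just short of every target: 24 brown, 2 violet, 2 orange, 6 olive, 4 green — 24 + 2 + 2 + 6 + 4 = 38 socks.
One more sock must push some color to its target, so 38 + 1 = 39.

39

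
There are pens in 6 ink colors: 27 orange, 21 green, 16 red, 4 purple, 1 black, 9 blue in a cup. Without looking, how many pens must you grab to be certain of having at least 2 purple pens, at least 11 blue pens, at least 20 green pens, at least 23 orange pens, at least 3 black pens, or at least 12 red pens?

64

The worst case stops just short of every target: 22 orange, 19 green, 11 red, 1 purple, all 1 black, all 9 blue — 22 + 19 + 11 + 1 + 1 + 9 = 63 pens.
One more pen must push some ink color to its target, so 63 + 1 = 64.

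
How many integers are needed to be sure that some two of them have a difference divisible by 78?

Two integers differ by a multiple of 78 exactly when they share a remainder mod 78.
There are 78 residue classes mod 78, so 78 integers can all lie in distinct classes.
One more integer must repeat a residue, giving a difference divisible by 78. So n = 78 + 1 = 79.

79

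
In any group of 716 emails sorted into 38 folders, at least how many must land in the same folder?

19

The 716 emails fall into 38 folders.
If each of the 38 folders held at most 18, the total would be at most 38 × 18 = 684 < 716, a contradiction.
So at least one holds ⌈716/38⌉ = 19.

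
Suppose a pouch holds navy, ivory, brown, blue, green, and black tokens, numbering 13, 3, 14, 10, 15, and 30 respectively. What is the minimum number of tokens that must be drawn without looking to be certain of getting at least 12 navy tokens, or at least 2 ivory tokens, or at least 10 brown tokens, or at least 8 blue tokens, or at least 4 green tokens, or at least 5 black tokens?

36

The worst case stops just short of every target: 11 navy, 1 ivory, 9 brown, 7 blue, 3 green, 4 black — 11 + 1 + 9 + 7 + 3 + 4 = 35 tokens.
One more token must push some color to its target, so 35 + 1 = 36.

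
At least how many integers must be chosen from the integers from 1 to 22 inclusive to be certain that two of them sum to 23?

Partition {1, …, 22} into 11 pairs: {1,22}, {2,21}, …, {11,12}.
Choosing 11 integers — say the integers 1 through 11 — takes one from each pair and avoids the property.
Choosing 12 forces two into the same pair by pigeonhole, and those sum to 23. So 12.

12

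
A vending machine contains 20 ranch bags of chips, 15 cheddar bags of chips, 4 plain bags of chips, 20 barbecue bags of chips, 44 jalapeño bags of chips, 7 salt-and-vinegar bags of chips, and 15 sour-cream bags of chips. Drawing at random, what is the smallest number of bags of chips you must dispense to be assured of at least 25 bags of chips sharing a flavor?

106

Treat the 7 flavors as pigeonholes.
In the worst case we take at most 24 of each flavor, but all 20 ranch, all 15 cheddar, all 4 plain, all 20 barbecue, all 7 salt-and-vinegar, and all 15 sour-cream (fewer than 24), giving 20 + 15 + 4 + 20 + 24 + 7 + 15 = 105.
One more bag of chips then forces some flavor to 25, so 105 + 1 = 106.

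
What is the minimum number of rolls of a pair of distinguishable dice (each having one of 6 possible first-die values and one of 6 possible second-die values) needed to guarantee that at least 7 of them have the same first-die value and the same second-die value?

217

There are 6 × 6 = 36 (first-die value, second-die value) combinations acting as pigeonholes.
With 36 × 6 = 216 rolls of a pair of distinguishable dice we could place exactly 6 in each, with no (first-die value, second-die value) pair reaching 7.
One more forces some (first-die value, second-die value) pair to hold 7, so 216 + 1 = 217.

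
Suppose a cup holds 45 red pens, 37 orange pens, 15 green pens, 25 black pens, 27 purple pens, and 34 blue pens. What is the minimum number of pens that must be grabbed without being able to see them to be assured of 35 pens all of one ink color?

Treat the 6 ink colors as pigeonholes.
In the worst case we take at most 34 of each ink color, but all 15 green, all 25 black, and all 27 purple (fewer than 34), giving 34 + 34 + 15 + 25 + 27 + 34 = 169.
One more pen then forces some ink color to 35, so 169 + 1 = 170.

170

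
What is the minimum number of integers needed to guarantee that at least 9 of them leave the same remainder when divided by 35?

There are 35 residue classes modulo 35 acting as pigeonholes.
With 35 × 8 = 280 integers we could place exactly 8 in each, with no class reaching 9.
One more forces some class to hold 9, so 280 + 1 = 281.

281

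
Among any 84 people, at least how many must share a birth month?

7

The 84 people fall into 12 months of the year.
If each of the 12 months of the year held at most 6, the total would be at most 12 × 6 = 72 < 84, a contradiction.
So at least one holds ⌈84/12⌉ = 7.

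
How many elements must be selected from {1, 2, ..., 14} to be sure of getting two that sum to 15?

8

Partition {1, …, 14} into 7 pairs: {1,14}, {2,13}, …, {7,8}.
Choosing 7 integers — say the integers 1 through 7 — takes one from each pair and avoids the property.
Choosing 8 forces two into the same pair by pigeonhole, and those sum to 15. So 8.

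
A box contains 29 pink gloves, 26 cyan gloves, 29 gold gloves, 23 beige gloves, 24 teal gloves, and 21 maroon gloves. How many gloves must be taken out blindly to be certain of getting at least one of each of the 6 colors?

The hardest color to obtain is maroon: we could draw every other glove first — 152 − 21 = 131 gloves — without a single maroon one.
The next draw must be maroon, so 131 + 1 = 132.

132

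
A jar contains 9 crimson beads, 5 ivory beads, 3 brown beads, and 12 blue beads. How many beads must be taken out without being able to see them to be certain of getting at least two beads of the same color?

The worst case takes 1 bead of each color without reaching 2 of any: 4 × 1 = 4.
The next bead must bring some color to 2, so 4 + 1 = 5.

5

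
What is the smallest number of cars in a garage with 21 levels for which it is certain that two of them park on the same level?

There are 21 levels acting as pigeonholes.
With 21 cars we could place one in each, avoiding any repeat.
One more forces some class to hold 2, so 21 + 1 = 22.

22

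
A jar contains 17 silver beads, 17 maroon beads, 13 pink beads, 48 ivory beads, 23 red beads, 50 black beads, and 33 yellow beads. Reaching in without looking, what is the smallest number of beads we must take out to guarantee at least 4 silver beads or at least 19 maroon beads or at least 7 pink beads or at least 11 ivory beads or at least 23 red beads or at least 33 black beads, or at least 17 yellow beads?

Each of the 7 colors has its own threshold; avoid all of them simultaneously.
The worst case stops just short of every target: 3 silver, all 17 maroon, 6 pink, 10 ivory, 22 red, 32 black, 16 yellow — 3 + 17 + 6 + 10 + 22 + 32 + 16 = 106 beads.
One more bead must push some color to its target, so 106 + 1 = 107.

107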